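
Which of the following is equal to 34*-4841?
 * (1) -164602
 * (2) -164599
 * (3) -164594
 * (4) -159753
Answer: 3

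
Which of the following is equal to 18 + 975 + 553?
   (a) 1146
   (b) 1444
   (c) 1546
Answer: c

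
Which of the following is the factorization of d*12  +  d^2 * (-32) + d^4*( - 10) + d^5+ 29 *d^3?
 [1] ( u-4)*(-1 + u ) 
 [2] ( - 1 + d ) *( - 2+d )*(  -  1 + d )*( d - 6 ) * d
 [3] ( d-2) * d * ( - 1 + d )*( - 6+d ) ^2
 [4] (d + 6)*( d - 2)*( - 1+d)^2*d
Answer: 2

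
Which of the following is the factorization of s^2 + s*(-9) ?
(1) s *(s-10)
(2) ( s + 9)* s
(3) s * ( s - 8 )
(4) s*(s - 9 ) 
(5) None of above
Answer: 4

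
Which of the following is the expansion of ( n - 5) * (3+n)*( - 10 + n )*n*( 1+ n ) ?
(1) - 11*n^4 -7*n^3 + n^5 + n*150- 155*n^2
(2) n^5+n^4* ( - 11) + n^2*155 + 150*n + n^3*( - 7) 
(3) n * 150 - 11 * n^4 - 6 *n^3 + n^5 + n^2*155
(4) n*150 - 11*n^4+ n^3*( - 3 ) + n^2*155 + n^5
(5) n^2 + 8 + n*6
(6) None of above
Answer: 2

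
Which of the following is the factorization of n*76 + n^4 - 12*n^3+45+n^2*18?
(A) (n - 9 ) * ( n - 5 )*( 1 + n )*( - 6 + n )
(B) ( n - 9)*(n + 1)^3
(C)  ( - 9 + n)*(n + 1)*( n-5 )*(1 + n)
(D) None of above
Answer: C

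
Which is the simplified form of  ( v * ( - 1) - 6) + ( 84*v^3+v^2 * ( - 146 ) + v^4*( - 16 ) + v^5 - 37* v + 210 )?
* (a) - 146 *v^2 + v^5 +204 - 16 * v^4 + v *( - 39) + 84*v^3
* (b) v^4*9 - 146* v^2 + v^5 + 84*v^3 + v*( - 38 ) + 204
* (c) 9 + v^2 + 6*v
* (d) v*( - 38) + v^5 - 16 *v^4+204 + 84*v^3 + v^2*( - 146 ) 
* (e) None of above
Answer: d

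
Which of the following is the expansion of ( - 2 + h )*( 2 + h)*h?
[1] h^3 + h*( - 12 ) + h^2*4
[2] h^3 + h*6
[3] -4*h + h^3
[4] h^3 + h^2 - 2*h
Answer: 3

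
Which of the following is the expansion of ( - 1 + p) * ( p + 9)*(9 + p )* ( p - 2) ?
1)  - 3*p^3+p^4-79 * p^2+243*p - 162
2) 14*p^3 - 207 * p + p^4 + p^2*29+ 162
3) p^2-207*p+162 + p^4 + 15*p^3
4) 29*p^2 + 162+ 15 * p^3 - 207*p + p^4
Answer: 4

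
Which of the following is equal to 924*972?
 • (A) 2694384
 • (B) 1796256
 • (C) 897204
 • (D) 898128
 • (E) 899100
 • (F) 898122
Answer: D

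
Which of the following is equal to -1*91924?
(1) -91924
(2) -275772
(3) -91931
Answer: 1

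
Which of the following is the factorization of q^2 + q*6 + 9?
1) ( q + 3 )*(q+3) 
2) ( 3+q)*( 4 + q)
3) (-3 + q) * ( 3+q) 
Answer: 1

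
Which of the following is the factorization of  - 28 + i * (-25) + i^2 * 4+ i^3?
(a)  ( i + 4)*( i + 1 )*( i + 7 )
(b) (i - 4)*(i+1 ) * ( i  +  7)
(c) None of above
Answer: b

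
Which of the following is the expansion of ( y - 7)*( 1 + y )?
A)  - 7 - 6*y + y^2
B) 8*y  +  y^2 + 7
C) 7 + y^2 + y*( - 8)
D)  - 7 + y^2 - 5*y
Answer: A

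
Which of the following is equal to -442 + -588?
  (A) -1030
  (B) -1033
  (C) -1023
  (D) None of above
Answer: A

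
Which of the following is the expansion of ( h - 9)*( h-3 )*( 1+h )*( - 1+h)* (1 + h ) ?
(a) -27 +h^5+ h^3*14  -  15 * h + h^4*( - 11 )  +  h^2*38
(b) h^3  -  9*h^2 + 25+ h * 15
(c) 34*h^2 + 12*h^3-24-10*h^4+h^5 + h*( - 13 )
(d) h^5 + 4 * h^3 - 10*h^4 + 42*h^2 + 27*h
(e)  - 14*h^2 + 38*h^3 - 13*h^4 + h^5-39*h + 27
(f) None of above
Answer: a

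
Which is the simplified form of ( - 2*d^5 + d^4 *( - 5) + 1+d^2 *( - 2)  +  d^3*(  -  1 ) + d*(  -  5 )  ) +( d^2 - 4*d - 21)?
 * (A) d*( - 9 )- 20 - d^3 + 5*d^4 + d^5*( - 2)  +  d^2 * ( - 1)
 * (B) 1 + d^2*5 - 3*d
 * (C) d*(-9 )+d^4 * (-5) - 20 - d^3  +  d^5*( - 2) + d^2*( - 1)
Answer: C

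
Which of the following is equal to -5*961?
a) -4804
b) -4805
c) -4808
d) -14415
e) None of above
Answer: b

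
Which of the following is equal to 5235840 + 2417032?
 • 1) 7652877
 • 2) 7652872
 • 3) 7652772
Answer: 2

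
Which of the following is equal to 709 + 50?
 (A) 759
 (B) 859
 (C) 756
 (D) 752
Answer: A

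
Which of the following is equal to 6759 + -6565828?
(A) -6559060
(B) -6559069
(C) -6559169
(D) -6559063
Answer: B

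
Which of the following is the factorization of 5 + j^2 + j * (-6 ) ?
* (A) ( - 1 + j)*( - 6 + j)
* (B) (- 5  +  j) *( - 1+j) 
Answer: B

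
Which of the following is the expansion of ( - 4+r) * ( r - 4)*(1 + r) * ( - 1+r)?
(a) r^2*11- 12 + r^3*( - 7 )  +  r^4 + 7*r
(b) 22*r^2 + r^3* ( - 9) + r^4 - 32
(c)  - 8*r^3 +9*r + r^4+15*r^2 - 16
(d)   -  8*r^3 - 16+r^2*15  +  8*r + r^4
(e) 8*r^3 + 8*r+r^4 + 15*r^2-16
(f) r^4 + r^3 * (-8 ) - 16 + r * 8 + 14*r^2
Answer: d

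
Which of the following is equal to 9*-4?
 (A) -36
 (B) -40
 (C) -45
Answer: A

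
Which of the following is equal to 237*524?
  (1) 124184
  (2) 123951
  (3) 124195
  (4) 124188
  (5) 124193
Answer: 4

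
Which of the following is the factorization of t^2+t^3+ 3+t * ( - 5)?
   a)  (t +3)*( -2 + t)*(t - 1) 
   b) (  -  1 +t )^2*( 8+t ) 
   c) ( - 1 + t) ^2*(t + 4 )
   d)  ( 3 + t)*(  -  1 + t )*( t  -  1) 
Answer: d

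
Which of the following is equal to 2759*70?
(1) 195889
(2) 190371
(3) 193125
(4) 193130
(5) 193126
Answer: 4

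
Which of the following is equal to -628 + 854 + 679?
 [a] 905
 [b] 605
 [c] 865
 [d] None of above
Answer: a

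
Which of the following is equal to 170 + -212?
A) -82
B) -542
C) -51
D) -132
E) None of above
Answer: E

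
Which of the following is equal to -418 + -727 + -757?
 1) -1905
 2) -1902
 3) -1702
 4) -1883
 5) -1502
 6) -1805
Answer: 2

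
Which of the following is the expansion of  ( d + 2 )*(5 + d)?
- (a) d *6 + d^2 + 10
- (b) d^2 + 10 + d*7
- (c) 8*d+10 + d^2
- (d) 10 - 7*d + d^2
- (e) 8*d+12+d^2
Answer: b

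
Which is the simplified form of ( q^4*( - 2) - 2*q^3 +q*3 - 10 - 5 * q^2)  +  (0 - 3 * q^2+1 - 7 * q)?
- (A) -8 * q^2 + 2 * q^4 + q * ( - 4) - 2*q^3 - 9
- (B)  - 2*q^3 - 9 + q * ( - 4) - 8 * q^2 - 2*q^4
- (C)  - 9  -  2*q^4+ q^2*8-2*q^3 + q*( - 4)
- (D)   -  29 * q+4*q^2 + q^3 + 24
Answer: B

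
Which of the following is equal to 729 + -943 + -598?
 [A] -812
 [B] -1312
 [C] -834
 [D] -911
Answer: A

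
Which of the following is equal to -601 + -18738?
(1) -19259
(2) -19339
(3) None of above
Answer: 2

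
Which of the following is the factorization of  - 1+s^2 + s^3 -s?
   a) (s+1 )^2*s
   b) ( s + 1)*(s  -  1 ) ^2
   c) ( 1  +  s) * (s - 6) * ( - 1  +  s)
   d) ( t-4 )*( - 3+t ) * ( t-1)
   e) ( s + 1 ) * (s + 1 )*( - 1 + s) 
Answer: e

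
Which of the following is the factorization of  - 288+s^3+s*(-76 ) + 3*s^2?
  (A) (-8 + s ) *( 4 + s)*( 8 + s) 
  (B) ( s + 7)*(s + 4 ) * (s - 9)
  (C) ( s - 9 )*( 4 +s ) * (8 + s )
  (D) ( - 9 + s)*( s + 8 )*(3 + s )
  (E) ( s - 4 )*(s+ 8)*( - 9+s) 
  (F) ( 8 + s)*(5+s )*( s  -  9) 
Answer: C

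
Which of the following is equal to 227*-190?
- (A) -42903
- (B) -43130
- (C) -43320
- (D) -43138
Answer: B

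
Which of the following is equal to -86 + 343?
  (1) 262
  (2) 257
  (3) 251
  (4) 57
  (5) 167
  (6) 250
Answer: 2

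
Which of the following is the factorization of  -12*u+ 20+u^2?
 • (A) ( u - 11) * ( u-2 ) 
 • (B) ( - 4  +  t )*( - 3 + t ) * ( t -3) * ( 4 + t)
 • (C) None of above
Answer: C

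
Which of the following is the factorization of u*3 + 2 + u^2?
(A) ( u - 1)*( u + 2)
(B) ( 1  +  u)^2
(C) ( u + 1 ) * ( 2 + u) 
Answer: C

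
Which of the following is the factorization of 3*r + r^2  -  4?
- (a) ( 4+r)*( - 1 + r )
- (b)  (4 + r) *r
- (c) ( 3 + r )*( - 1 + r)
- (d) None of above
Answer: a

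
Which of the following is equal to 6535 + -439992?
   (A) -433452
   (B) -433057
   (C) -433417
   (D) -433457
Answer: D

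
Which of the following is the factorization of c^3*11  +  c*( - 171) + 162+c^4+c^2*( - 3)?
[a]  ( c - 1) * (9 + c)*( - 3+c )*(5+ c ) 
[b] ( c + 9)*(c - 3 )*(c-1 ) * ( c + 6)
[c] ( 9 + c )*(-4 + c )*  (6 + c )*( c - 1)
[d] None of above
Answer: b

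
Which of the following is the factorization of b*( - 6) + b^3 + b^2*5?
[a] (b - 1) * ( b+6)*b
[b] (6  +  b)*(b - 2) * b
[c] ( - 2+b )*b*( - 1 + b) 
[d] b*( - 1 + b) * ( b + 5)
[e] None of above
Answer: a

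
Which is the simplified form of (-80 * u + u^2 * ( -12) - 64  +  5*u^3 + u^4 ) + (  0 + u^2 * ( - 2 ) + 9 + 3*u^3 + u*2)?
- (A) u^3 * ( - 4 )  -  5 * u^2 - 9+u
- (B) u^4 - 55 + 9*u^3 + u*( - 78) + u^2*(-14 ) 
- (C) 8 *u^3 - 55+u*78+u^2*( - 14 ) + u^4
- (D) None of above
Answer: D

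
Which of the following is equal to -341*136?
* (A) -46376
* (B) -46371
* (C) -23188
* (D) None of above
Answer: A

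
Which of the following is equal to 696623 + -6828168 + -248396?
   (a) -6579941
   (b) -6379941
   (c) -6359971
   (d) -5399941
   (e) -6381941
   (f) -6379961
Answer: b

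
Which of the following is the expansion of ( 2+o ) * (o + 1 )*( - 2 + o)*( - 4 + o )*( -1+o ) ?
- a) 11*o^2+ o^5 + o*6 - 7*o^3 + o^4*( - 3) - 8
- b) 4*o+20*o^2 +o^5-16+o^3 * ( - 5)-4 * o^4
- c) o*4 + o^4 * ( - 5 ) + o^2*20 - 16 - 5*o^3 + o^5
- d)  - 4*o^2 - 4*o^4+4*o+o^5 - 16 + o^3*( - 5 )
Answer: b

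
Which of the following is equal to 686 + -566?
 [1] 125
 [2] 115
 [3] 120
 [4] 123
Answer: 3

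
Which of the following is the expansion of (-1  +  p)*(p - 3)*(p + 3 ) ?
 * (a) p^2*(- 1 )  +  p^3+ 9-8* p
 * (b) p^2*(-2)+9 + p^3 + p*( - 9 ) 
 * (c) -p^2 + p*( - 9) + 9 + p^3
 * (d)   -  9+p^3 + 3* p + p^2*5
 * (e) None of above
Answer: c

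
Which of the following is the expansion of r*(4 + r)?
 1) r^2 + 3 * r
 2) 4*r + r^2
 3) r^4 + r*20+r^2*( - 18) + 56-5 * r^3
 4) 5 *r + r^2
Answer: 2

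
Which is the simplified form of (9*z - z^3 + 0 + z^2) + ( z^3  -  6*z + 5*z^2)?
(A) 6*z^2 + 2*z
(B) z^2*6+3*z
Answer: B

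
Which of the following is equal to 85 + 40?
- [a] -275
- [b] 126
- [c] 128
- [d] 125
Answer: d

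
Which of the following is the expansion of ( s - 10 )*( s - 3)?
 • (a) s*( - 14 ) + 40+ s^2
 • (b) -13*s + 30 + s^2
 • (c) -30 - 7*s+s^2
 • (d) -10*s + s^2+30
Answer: b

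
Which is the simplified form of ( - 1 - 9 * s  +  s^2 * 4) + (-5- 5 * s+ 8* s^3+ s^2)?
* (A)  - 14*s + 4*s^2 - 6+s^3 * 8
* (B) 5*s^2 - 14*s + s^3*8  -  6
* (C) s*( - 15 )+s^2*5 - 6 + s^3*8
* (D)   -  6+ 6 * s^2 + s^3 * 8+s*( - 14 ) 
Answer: B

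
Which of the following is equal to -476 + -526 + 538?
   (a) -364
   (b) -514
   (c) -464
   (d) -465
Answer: c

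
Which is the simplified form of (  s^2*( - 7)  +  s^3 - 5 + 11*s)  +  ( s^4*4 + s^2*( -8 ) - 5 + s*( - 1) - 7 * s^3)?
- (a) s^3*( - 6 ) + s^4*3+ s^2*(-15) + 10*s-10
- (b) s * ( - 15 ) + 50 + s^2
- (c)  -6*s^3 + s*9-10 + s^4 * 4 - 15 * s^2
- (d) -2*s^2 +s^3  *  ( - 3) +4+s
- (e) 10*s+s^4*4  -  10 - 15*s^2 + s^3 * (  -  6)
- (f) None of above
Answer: e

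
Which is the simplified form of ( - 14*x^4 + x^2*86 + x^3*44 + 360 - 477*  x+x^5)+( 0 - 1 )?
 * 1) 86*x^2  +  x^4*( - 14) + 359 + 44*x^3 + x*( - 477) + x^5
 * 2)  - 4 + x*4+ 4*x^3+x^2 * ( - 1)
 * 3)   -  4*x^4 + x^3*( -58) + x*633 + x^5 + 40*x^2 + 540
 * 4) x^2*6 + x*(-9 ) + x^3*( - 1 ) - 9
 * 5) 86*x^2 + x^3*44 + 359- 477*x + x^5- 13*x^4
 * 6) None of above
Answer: 1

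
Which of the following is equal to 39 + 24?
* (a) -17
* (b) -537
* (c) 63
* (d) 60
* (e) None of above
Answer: c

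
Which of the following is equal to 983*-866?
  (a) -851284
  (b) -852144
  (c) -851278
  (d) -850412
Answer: c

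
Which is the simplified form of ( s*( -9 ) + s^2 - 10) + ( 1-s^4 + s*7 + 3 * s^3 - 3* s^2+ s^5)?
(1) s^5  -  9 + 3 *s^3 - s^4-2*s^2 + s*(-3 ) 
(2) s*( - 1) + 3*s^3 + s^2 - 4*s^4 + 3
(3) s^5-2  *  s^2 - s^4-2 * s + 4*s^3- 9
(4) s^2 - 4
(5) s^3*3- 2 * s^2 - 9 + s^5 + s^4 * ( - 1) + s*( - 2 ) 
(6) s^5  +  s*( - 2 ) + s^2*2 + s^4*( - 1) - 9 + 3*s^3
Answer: 5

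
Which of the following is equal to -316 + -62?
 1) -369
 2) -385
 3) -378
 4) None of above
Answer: 3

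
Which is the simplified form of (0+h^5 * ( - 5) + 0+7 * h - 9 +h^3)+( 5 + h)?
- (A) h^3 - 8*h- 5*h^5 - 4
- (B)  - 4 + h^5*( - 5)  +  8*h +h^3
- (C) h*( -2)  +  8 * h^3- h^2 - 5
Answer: B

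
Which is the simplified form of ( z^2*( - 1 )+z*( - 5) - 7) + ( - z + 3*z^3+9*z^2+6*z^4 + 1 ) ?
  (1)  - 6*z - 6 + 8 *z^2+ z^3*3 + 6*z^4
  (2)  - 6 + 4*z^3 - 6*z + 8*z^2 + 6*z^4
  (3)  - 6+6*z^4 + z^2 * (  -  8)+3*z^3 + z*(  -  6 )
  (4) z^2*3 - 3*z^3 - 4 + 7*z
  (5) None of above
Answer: 1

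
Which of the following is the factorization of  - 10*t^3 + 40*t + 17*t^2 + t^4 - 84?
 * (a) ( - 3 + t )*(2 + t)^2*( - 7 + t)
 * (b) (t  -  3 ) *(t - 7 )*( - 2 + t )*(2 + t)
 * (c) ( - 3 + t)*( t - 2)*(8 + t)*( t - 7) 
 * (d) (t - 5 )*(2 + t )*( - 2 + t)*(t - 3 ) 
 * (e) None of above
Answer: b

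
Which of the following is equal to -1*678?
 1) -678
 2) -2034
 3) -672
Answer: 1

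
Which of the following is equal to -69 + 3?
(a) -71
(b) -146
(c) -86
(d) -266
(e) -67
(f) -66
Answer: f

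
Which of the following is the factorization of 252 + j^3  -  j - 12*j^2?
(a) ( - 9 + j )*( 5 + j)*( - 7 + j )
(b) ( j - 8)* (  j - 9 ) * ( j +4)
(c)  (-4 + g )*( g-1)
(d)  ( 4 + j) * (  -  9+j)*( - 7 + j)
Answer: d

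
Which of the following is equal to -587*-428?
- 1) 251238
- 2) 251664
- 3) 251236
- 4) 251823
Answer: 3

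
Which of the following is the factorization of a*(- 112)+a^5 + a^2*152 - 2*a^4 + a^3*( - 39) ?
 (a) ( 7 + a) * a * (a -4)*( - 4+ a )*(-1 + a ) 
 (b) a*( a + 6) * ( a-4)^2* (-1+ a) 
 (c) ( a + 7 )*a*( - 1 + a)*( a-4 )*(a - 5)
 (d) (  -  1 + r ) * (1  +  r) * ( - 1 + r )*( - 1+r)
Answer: a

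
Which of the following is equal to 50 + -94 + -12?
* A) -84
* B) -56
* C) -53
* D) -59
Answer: B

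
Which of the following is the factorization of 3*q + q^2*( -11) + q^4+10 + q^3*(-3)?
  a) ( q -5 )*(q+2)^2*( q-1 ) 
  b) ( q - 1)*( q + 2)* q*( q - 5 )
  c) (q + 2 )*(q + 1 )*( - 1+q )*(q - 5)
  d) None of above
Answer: c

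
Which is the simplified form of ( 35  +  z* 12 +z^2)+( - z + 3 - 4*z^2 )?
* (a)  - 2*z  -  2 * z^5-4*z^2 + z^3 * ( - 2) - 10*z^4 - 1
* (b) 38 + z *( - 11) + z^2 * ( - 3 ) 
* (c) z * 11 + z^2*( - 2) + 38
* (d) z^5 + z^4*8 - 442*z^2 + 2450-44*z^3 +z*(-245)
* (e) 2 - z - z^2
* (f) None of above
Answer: f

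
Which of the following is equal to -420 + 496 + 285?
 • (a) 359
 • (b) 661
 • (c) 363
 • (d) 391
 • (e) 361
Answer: e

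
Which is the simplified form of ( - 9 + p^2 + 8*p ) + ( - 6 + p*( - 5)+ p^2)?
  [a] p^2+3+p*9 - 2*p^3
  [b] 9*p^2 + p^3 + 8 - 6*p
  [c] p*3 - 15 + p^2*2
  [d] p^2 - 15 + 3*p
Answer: c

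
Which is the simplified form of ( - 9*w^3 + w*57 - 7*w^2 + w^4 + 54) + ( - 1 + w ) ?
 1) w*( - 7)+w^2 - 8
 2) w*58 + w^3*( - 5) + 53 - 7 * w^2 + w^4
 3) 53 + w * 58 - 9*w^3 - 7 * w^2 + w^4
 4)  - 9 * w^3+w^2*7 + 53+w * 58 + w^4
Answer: 3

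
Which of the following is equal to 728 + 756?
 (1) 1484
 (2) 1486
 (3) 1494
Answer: 1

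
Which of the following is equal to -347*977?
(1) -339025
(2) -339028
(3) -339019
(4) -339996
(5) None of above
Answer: 3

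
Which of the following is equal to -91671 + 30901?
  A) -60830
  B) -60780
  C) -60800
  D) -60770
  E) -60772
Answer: D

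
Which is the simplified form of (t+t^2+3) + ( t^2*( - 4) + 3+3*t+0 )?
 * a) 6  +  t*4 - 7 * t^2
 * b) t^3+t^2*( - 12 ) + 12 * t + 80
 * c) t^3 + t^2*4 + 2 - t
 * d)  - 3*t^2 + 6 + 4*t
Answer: d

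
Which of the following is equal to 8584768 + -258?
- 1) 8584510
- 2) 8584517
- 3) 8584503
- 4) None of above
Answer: 1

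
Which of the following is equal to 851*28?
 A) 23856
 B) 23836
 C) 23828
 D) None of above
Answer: C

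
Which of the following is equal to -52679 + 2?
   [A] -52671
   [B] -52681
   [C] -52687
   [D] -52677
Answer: D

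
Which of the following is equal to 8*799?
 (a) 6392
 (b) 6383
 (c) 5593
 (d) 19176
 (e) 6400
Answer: a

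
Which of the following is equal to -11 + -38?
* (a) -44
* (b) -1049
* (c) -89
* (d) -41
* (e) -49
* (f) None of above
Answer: e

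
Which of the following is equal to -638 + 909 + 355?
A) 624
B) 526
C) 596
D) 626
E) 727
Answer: D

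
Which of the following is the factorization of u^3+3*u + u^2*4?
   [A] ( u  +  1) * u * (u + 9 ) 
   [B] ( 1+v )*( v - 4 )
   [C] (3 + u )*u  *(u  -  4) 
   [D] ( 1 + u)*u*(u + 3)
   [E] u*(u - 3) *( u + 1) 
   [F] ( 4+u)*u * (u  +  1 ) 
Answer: D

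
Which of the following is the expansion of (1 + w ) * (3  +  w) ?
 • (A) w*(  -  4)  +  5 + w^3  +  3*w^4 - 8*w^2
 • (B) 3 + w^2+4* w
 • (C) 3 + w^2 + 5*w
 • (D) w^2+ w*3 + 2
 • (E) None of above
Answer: B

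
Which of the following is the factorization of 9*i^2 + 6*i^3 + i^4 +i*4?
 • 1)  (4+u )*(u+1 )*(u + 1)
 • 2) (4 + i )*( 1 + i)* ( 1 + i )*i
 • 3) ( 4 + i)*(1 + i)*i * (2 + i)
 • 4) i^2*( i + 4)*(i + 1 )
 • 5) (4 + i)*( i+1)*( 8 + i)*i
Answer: 2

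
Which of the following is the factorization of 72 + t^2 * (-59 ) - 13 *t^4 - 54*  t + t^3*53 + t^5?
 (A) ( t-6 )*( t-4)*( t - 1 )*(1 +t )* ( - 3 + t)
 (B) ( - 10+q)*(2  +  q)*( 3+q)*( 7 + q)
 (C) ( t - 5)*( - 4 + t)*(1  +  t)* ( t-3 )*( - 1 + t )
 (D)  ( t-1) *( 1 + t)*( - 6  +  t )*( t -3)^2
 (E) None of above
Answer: A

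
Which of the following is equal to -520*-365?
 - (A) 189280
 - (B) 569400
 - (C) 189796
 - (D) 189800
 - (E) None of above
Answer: D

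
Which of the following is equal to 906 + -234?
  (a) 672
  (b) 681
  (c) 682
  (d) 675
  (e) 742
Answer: a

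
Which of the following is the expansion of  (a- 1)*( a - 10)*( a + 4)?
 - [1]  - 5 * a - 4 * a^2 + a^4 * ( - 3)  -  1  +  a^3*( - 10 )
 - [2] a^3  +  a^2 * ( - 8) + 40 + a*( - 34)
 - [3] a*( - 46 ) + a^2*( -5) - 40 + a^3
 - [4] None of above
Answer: 4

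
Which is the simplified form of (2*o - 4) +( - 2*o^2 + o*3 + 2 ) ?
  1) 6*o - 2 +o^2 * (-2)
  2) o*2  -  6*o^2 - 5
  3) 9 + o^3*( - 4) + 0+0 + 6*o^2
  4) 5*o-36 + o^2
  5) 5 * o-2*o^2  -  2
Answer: 5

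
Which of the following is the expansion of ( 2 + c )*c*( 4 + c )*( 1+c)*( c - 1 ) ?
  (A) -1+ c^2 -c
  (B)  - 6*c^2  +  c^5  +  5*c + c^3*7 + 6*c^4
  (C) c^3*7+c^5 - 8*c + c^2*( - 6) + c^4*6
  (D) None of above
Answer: C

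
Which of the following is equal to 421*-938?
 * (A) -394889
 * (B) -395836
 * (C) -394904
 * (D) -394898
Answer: D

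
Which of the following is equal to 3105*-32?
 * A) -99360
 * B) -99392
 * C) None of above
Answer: A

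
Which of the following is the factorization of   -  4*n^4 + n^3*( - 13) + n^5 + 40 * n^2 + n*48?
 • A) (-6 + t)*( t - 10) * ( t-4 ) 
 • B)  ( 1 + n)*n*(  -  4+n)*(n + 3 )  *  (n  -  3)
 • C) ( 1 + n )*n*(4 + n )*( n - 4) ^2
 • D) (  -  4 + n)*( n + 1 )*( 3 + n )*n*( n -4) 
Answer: D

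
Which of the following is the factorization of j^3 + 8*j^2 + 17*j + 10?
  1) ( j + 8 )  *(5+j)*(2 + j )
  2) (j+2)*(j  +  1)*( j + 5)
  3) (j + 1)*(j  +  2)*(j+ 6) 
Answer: 2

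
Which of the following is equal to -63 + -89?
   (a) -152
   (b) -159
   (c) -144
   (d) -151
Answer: a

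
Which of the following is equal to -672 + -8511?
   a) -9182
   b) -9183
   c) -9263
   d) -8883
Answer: b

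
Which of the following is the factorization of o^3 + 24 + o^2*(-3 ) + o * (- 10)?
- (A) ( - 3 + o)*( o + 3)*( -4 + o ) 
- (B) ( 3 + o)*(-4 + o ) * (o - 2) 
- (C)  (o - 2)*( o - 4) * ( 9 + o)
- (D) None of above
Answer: B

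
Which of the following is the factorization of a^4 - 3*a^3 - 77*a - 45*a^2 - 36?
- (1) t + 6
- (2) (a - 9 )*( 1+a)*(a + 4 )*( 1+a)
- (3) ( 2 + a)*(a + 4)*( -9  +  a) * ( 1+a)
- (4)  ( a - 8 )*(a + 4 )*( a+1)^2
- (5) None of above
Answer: 2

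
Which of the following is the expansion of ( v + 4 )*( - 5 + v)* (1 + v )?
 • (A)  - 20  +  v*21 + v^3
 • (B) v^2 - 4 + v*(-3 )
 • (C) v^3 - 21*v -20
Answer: C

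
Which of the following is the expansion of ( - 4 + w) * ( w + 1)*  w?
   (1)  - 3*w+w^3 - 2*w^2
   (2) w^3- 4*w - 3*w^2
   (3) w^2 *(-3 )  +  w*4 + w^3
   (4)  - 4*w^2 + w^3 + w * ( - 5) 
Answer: 2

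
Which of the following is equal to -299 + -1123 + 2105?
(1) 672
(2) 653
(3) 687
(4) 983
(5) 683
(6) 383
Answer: 5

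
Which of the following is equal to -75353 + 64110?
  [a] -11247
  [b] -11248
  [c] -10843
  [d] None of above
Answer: d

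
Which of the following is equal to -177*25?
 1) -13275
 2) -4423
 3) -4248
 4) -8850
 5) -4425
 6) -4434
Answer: 5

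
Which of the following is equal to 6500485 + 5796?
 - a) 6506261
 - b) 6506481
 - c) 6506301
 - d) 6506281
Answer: d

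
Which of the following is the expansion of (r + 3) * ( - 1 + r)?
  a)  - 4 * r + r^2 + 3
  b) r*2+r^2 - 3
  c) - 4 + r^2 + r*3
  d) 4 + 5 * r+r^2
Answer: b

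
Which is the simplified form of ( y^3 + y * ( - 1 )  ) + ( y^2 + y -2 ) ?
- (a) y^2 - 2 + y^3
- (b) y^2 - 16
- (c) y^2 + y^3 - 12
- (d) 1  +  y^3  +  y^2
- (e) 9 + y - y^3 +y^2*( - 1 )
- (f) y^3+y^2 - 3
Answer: a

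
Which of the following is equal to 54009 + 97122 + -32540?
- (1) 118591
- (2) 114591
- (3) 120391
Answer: 1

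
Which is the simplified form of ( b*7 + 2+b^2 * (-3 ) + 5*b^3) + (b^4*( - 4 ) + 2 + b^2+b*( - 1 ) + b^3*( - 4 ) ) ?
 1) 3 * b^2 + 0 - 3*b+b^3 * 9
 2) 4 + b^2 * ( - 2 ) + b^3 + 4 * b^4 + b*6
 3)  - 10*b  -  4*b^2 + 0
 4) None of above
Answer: 4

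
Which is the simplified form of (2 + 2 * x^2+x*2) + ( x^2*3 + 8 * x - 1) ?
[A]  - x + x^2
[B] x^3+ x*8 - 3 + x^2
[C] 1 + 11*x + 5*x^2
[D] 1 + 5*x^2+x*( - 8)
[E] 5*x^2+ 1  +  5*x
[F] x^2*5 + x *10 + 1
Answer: F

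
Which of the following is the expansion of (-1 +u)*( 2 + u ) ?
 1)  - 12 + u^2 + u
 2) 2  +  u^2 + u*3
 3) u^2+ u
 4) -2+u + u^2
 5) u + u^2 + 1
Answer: 4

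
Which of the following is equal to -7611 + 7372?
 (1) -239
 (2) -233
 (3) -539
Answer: 1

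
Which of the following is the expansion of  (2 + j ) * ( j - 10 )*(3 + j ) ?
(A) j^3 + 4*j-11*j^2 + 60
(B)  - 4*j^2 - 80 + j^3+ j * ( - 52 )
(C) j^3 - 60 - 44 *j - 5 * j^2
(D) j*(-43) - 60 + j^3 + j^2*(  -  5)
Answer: C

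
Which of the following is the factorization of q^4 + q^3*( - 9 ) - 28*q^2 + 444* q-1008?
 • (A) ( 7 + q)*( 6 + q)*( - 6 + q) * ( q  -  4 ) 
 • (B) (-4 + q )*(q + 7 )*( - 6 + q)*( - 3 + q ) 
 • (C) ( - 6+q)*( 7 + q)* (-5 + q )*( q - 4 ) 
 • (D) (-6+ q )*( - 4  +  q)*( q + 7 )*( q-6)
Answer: D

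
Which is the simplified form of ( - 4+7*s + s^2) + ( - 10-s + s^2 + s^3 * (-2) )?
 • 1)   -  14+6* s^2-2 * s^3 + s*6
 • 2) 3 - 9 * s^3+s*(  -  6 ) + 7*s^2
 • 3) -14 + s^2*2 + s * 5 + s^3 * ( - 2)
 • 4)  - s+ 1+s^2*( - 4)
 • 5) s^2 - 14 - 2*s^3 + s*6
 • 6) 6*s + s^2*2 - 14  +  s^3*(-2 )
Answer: 6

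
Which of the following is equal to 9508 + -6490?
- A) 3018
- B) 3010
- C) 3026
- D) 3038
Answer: A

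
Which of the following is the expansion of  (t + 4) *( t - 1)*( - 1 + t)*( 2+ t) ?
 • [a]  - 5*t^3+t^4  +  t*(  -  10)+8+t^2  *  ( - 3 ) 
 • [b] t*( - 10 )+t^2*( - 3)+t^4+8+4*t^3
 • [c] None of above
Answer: b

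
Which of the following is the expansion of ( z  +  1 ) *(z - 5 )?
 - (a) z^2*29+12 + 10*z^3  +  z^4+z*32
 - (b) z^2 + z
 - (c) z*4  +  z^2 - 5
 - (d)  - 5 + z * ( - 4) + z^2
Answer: d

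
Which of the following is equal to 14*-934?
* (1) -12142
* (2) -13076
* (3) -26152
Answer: 2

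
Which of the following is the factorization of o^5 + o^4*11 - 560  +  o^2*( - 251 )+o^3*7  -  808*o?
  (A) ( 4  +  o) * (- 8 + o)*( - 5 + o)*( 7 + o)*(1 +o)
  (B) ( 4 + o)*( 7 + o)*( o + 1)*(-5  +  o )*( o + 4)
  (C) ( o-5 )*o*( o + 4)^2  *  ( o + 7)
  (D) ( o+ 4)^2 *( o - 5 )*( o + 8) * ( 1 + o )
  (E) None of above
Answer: B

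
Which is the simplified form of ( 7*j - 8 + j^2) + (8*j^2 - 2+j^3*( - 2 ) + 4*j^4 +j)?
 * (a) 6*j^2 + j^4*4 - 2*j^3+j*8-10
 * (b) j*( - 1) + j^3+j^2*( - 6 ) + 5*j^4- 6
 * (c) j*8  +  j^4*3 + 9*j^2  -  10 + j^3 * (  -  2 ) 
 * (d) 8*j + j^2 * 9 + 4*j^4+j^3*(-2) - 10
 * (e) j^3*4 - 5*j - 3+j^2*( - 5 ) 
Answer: d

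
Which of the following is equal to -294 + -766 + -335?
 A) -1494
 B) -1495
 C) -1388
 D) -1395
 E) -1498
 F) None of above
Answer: D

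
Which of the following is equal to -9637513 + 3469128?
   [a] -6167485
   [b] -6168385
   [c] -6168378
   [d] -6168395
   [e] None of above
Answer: b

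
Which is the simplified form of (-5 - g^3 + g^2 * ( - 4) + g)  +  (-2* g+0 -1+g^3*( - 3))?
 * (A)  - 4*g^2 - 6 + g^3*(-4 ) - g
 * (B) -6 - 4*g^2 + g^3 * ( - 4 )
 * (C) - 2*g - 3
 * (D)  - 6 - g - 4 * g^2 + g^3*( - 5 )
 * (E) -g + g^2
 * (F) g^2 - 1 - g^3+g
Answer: A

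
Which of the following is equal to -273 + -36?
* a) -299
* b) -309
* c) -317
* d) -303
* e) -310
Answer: b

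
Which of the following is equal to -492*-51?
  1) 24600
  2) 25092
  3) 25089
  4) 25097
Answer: 2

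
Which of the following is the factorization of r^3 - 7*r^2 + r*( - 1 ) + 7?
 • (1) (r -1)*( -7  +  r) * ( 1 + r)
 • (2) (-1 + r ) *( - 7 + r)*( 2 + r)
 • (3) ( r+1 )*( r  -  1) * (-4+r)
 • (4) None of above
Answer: 1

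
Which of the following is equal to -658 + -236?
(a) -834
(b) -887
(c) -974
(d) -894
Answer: d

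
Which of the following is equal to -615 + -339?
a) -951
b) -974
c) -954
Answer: c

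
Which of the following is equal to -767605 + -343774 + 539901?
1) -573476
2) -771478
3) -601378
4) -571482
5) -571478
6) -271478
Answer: 5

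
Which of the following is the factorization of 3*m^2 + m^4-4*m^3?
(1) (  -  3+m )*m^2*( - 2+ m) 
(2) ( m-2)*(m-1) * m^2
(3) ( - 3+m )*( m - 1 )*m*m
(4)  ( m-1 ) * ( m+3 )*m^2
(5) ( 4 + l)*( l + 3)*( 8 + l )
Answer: 3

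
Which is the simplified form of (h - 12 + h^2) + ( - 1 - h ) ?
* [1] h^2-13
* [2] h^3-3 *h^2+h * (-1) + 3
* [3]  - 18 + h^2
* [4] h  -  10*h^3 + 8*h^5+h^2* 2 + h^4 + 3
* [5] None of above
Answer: 1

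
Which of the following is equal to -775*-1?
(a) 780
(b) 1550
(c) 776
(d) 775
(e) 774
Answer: d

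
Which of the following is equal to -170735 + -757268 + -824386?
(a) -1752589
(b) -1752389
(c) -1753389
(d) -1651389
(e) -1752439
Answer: b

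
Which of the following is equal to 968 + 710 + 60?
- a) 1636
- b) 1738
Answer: b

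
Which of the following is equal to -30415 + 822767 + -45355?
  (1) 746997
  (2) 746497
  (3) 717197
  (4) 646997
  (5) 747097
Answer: 1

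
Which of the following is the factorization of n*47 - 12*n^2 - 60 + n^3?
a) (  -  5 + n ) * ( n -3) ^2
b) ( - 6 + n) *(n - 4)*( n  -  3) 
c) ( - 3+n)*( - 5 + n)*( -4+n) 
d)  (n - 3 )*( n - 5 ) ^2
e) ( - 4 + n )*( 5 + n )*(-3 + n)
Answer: c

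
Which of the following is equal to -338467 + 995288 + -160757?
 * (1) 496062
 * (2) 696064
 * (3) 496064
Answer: 3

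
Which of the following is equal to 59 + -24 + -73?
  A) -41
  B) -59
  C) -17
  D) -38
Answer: D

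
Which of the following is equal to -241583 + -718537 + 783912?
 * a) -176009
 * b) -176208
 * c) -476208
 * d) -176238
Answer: b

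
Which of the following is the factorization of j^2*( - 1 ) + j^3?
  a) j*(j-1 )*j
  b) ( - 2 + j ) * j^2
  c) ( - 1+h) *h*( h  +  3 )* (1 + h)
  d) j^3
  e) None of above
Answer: a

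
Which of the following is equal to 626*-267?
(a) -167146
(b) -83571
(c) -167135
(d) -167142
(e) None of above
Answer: d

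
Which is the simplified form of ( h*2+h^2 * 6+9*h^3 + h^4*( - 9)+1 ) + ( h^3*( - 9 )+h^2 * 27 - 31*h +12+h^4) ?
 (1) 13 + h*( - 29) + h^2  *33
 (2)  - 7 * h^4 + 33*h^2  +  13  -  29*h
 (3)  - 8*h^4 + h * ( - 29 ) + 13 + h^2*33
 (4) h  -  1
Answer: 3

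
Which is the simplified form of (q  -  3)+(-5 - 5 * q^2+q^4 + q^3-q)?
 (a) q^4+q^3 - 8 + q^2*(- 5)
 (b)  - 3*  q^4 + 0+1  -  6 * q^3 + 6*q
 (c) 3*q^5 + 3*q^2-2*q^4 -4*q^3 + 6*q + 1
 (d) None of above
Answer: a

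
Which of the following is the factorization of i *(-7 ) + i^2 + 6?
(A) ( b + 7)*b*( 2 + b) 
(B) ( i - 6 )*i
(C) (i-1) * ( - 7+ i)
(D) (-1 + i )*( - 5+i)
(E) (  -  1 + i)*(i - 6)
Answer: E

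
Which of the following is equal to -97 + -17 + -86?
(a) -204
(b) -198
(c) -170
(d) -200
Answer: d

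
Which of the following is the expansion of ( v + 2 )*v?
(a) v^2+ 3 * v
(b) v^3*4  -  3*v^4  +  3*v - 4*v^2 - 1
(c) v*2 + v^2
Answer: c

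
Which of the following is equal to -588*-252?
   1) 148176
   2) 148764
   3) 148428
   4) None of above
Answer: 1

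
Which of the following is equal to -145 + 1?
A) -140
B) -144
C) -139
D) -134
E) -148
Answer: B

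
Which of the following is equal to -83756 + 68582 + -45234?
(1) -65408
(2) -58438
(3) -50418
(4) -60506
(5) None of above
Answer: 5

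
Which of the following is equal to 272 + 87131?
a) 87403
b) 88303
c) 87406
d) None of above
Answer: a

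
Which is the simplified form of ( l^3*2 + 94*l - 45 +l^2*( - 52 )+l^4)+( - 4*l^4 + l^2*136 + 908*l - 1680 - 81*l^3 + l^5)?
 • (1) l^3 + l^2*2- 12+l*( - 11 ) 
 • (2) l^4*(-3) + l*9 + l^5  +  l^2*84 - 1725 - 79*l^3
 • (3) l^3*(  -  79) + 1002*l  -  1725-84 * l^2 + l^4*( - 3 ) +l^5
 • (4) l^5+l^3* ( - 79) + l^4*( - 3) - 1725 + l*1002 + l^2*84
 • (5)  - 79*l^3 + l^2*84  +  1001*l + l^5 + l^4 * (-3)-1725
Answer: 4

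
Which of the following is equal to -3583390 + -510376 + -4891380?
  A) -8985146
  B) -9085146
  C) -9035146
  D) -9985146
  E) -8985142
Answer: A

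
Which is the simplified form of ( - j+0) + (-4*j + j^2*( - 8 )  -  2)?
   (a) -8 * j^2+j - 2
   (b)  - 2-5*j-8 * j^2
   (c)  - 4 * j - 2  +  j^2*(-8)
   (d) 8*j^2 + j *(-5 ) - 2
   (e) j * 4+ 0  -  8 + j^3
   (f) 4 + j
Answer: b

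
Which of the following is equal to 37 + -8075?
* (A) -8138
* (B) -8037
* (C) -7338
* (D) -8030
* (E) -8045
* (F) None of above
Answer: F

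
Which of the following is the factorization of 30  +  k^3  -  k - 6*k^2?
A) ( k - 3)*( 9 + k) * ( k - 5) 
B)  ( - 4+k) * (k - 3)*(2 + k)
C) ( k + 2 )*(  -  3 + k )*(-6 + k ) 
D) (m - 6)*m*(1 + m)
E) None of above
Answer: E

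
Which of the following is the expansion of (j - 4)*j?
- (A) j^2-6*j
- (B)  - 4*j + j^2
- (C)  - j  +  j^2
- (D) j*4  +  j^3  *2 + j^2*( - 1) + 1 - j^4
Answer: B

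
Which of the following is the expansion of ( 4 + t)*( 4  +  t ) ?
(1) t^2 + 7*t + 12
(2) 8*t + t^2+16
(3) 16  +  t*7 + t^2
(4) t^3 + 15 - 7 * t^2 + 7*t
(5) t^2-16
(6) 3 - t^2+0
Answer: 2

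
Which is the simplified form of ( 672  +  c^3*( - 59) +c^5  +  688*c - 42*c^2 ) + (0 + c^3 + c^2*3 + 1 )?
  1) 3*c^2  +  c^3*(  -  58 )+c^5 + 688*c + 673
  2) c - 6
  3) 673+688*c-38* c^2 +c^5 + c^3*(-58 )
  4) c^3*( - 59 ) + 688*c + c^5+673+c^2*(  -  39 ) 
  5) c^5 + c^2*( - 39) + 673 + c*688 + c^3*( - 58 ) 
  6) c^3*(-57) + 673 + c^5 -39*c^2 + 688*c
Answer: 5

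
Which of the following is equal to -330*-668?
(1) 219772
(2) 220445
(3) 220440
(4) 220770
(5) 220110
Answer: 3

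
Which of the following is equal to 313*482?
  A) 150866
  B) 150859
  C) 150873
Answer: A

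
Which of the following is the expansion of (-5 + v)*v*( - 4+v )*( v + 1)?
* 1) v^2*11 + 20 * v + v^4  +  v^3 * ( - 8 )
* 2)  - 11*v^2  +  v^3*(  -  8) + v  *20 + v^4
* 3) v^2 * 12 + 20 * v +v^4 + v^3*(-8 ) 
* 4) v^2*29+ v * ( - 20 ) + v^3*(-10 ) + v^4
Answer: 1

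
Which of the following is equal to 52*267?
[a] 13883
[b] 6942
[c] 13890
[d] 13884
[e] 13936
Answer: d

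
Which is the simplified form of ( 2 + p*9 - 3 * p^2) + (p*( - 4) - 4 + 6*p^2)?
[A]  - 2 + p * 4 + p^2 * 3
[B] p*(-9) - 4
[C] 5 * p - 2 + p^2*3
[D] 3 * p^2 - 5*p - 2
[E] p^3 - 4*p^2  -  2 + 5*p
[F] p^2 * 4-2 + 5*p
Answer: C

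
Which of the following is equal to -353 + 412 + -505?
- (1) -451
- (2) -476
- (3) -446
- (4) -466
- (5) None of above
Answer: 3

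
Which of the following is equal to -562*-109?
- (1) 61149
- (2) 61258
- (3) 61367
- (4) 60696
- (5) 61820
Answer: 2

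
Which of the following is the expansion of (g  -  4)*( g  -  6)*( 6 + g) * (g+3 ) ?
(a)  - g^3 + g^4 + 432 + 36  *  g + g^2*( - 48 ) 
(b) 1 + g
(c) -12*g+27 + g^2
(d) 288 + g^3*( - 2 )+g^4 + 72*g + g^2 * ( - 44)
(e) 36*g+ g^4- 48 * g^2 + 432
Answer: a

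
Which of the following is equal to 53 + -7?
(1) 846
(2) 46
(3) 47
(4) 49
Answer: 2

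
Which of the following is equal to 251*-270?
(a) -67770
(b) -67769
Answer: a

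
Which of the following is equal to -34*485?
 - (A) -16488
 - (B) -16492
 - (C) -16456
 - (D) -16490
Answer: D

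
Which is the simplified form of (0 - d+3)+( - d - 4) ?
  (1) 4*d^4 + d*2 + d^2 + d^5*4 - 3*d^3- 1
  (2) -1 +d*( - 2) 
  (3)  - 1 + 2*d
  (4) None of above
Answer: 2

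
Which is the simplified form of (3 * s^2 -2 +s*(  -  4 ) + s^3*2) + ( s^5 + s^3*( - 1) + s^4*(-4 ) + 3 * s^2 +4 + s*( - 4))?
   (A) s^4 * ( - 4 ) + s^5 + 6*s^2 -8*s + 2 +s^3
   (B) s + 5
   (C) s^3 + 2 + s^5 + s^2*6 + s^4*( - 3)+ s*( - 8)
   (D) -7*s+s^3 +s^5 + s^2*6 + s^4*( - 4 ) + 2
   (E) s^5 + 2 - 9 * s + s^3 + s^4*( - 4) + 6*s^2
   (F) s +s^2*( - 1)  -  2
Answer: A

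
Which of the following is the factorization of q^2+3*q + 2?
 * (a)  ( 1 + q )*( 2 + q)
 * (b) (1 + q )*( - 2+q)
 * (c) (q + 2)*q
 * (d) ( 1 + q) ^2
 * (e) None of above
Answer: a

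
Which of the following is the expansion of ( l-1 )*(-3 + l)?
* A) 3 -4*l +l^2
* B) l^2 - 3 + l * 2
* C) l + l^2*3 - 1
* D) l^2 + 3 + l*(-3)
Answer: A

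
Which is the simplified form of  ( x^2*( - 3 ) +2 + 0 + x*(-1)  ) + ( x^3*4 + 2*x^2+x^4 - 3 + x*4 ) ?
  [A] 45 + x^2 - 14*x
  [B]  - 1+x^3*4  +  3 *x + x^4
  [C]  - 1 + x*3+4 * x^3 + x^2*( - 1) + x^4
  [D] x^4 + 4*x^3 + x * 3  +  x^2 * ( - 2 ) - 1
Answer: C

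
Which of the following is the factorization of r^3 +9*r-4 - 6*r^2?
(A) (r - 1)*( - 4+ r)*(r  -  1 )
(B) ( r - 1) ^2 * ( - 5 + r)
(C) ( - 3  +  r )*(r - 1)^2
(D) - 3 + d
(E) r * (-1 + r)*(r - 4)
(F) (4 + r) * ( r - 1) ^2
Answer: A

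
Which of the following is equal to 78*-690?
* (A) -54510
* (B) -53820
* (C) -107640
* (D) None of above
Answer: B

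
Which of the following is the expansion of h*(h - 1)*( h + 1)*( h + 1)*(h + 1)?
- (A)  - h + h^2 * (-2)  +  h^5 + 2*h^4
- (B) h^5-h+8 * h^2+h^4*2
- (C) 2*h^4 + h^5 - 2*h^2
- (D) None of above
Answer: A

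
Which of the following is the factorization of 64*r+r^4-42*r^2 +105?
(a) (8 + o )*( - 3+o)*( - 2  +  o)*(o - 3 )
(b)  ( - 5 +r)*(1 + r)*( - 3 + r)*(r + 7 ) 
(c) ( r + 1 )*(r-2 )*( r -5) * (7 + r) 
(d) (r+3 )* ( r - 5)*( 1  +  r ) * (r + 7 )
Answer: b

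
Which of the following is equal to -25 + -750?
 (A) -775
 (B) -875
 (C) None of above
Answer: A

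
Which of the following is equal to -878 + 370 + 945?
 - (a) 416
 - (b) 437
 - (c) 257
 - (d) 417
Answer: b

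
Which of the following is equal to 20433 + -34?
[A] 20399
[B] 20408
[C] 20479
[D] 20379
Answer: A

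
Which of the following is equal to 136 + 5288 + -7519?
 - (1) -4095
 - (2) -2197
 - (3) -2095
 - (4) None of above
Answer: 3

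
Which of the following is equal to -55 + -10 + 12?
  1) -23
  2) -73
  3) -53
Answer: 3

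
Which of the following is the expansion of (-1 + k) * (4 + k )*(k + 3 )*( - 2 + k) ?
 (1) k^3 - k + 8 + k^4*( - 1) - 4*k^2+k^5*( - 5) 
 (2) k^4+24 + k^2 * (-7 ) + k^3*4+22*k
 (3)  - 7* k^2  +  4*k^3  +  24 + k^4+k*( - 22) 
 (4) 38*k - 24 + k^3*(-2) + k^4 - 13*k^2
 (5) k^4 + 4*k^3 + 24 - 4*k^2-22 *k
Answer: 3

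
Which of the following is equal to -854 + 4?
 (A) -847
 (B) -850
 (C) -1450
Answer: B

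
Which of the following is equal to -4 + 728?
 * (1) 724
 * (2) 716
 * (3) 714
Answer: 1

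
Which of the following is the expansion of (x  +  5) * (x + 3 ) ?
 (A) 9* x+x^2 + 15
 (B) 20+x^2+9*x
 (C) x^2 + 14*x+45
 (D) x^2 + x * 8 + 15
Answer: D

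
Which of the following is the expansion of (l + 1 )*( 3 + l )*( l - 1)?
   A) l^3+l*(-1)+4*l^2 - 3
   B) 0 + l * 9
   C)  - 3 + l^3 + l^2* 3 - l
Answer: C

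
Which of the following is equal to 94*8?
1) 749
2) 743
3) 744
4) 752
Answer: 4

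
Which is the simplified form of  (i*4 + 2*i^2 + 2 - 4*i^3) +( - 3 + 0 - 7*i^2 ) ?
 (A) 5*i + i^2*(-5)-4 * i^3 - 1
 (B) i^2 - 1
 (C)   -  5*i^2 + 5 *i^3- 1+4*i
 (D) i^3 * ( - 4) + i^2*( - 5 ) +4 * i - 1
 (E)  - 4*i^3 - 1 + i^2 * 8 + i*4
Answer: D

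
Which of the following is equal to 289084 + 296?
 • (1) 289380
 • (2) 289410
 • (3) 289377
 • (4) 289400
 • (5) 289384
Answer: 1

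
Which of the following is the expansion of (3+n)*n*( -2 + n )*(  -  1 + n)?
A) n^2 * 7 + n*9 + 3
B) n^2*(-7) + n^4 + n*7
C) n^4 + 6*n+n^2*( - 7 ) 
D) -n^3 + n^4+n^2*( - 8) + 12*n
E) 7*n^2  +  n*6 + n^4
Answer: C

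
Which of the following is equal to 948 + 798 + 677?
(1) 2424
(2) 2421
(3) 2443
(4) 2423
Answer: 4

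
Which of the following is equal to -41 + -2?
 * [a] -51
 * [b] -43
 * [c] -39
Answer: b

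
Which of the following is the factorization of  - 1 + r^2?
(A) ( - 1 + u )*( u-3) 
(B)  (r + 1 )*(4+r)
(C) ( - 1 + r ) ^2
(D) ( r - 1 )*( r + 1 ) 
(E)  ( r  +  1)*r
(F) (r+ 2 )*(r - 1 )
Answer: D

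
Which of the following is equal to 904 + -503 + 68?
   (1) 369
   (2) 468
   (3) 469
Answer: 3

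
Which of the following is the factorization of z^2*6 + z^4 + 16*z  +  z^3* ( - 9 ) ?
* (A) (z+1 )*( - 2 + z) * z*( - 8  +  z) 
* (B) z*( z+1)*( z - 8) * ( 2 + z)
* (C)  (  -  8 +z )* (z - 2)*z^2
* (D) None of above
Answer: A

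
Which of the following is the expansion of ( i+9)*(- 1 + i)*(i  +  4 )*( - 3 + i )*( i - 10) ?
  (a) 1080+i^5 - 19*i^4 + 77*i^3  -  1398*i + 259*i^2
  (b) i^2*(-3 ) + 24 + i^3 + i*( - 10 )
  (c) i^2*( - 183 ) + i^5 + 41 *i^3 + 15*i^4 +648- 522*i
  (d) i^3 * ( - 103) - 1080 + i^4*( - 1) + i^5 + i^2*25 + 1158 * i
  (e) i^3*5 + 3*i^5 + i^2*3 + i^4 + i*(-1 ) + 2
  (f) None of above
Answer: d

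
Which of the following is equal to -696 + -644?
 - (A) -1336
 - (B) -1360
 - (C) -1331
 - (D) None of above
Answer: D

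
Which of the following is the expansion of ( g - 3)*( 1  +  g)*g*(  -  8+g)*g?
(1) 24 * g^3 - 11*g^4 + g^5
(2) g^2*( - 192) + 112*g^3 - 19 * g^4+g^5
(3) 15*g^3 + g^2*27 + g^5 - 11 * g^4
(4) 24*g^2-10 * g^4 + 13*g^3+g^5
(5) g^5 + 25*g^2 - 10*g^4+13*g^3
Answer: 4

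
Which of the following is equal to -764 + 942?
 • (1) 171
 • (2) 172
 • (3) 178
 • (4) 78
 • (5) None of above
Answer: 3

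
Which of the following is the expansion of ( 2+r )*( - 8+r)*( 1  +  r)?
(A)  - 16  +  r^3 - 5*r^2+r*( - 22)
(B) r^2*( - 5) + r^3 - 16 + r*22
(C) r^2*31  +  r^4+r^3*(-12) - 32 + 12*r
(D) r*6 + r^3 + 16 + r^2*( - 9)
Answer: A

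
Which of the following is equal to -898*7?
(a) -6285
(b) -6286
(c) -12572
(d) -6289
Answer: b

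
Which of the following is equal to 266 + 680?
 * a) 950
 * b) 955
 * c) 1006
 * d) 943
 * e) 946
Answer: e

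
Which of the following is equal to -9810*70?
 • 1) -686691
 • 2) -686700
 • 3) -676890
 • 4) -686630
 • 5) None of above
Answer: 2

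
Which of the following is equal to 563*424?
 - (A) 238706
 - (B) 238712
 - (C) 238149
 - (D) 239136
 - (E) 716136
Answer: B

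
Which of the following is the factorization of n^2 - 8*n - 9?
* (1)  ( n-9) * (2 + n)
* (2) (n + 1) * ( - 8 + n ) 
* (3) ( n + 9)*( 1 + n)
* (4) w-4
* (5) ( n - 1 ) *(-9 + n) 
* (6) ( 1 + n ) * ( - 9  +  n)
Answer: 6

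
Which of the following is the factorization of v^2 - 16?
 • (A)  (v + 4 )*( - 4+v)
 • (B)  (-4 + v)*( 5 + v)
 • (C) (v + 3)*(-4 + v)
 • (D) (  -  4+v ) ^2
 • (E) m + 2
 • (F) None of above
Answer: A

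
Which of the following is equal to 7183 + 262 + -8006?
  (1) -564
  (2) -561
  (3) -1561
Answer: 2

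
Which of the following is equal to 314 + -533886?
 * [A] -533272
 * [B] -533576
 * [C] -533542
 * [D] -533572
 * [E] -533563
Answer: D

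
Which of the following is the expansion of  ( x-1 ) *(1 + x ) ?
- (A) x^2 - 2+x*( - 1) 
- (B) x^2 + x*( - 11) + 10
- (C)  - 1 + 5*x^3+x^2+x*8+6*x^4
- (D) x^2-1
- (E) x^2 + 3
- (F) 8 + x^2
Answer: D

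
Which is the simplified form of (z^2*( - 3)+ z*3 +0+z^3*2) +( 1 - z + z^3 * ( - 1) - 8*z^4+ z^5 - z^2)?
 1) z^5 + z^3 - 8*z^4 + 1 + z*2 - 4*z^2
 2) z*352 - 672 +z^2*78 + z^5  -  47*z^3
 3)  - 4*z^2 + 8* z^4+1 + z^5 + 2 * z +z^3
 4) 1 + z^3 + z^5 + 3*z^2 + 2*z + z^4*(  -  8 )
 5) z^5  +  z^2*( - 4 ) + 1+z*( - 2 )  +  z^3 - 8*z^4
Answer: 1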